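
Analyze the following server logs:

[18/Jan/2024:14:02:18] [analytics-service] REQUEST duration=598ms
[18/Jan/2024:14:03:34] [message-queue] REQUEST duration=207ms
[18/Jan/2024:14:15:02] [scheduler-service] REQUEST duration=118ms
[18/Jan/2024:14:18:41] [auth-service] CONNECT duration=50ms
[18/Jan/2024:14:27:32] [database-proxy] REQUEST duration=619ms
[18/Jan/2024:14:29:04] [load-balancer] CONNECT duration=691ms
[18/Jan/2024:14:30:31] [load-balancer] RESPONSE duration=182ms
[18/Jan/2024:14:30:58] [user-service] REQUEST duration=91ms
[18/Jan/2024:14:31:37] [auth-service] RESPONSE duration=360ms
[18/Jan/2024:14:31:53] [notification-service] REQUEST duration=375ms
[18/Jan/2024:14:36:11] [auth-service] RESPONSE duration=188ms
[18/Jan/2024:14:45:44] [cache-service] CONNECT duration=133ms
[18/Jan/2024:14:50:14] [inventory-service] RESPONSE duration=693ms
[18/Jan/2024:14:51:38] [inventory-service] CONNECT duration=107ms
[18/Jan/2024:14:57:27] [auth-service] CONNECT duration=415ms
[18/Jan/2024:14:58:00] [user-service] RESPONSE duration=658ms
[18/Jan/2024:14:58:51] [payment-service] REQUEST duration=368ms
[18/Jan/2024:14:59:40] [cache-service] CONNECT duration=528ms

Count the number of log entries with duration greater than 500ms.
6

To count timeouts:

1. Threshold: 500ms
2. Extract duration from each log entry
3. Count entries where duration > 500
4. Timeout count: 6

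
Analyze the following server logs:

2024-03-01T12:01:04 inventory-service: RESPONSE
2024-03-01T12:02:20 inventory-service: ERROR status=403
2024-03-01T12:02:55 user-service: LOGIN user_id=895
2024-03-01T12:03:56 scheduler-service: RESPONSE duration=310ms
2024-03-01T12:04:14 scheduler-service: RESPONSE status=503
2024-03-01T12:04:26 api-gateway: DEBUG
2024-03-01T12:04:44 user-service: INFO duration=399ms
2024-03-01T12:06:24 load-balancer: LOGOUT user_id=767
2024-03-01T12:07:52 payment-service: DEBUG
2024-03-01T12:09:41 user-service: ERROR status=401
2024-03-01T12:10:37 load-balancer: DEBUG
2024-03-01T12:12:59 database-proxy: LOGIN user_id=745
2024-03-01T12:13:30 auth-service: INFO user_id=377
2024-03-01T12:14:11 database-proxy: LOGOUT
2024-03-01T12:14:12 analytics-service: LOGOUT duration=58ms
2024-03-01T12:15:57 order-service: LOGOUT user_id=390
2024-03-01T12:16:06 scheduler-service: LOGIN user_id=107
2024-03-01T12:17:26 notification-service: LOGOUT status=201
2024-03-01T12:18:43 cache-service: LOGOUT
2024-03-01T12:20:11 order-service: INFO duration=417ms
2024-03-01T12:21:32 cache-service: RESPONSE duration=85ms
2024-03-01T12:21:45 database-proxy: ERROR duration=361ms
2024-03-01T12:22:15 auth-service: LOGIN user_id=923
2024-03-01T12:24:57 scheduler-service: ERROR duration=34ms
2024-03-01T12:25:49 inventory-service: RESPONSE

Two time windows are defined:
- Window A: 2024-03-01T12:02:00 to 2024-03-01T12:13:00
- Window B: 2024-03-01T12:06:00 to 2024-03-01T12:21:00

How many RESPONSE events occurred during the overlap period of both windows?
0

To find overlap events:

1. Window A: 2024-03-01T12:02:00 to 2024-03-01T12:13:00
2. Window B: 2024-03-01T12:06:00 to 2024-03-01T12:21:00
3. Overlap period: 2024-03-01T12:06:00 to 2024-03-01T12:13:00
4. Count RESPONSE events in overlap: 0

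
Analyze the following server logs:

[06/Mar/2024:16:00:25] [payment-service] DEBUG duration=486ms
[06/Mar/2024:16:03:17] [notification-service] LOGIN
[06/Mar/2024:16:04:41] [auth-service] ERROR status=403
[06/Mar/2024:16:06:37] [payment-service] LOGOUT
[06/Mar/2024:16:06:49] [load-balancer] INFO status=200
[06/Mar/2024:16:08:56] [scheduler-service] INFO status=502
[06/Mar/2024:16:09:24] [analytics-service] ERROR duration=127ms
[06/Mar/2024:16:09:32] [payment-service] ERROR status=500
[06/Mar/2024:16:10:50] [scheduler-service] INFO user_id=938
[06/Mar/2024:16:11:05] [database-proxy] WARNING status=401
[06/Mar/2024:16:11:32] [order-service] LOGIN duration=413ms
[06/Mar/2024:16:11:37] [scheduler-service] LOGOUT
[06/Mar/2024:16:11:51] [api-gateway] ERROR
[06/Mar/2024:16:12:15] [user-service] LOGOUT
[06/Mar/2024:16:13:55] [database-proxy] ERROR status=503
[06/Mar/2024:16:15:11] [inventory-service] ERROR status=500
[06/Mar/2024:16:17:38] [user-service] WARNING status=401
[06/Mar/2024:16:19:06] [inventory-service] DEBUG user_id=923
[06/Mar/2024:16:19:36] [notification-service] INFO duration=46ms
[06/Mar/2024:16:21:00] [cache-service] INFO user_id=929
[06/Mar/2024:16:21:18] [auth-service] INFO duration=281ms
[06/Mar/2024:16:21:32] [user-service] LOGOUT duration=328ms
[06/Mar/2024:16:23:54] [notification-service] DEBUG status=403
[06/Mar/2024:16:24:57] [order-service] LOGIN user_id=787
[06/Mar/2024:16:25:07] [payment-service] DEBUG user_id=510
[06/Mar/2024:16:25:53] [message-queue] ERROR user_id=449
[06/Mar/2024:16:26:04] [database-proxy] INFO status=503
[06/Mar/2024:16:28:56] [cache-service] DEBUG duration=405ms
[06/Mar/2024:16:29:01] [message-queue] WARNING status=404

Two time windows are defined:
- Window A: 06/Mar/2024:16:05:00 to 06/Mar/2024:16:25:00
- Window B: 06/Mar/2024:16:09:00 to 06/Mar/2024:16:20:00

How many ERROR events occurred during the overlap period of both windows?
5

To find overlap events:

1. Window A: 06/Mar/2024:16:05:00 to 06/Mar/2024:16:25:00
2. Window B: 06/Mar/2024:16:09:00 to 06/Mar/2024:16:20:00
3. Overlap period: 06/Mar/2024:16:09:00 to 06/Mar/2024:16:20:00
4. Count ERROR events in overlap: 5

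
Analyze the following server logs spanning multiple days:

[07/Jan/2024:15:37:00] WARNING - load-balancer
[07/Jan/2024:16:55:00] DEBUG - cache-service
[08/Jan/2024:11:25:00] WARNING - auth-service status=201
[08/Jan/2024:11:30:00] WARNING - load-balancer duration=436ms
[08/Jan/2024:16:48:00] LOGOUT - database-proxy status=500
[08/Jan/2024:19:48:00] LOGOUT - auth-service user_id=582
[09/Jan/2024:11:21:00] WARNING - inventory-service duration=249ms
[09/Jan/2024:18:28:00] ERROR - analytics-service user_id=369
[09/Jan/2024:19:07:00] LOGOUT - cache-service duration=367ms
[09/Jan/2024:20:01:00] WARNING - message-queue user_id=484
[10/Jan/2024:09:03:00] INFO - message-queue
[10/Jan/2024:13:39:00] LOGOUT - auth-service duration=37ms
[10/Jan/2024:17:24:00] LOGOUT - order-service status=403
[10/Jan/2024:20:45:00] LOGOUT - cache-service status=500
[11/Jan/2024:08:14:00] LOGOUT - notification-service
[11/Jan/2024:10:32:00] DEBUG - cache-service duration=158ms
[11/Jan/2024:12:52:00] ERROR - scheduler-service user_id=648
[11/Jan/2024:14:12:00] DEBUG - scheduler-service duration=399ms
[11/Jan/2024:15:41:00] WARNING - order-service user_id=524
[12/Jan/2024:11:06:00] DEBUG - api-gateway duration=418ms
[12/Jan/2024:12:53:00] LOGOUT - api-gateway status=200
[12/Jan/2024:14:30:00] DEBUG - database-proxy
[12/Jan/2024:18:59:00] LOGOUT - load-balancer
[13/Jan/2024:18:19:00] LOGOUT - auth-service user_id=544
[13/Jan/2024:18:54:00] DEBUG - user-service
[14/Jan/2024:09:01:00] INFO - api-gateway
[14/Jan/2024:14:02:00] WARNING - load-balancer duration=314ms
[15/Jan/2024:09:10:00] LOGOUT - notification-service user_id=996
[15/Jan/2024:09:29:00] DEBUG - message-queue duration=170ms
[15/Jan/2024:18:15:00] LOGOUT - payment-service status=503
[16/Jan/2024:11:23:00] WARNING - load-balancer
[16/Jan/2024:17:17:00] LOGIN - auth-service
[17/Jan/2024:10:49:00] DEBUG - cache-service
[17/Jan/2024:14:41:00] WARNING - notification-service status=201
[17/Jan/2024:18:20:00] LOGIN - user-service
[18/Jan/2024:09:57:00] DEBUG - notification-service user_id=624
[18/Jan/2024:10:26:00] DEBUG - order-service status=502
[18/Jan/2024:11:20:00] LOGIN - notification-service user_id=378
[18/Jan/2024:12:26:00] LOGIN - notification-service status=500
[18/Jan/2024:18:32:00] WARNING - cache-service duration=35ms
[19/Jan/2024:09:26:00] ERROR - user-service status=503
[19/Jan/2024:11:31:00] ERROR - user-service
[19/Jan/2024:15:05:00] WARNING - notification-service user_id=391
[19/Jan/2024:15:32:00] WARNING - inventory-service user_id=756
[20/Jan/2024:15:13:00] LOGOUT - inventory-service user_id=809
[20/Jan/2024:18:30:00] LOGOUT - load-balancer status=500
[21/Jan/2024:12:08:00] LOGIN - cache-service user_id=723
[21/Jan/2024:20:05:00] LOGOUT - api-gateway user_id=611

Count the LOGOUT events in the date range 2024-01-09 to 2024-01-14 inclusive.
8

To filter by date range:

1. Date range: 2024-01-09 through 2024-01-14, both dates inclusive
2. Filter for LOGOUT events whose date falls in this range
3. Count matching events: 8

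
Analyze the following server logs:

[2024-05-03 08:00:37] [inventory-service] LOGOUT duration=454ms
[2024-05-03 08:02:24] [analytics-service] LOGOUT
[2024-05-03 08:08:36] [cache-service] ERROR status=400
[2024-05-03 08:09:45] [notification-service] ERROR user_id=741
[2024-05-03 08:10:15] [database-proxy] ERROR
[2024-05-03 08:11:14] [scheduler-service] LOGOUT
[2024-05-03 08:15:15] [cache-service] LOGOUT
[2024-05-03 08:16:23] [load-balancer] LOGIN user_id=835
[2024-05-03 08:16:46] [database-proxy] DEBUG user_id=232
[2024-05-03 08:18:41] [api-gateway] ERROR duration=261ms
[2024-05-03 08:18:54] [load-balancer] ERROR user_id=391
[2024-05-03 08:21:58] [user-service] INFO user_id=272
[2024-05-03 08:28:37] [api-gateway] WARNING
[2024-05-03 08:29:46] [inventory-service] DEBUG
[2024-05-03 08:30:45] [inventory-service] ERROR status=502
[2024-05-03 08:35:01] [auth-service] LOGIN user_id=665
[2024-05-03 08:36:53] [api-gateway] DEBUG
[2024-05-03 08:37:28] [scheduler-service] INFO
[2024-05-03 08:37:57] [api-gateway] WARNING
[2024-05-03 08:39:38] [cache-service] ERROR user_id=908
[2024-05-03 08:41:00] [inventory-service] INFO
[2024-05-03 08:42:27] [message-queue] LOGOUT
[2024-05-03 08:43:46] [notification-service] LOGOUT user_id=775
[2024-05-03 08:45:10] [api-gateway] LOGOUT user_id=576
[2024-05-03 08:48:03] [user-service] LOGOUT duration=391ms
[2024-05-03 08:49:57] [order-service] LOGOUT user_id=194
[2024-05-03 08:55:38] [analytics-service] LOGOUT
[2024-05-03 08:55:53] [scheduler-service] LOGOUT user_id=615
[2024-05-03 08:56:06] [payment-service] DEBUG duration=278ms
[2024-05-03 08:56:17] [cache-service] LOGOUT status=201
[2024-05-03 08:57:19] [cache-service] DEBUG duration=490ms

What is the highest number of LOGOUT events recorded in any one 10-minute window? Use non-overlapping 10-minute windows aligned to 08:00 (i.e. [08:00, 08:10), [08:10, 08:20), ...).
5

To find the burst window:

1. Divide the log period into non-overlapping 10-minute windows starting at 08:00
2. Count LOGOUT events in each window
3. Find the window with maximum count
4. Maximum events in a window: 5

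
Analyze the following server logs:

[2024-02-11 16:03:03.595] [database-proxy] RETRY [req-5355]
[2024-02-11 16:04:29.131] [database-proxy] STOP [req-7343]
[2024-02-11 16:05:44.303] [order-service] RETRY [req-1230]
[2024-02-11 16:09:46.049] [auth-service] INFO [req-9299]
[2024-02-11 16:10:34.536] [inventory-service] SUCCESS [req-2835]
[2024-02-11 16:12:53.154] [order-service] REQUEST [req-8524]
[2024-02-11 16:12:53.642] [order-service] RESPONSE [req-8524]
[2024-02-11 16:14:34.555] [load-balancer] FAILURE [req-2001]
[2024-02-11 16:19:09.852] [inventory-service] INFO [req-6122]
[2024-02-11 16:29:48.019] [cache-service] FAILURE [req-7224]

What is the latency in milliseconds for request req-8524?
488

To calculate latency:

1. Find REQUEST with id req-8524: 2024-02-11 16:12:53.154
2. Find RESPONSE with id req-8524: 2024-02-11 16:12:53.642
3. Latency: 2024-02-11 16:12:53.642 - 2024-02-11 16:12:53.154 = 488ms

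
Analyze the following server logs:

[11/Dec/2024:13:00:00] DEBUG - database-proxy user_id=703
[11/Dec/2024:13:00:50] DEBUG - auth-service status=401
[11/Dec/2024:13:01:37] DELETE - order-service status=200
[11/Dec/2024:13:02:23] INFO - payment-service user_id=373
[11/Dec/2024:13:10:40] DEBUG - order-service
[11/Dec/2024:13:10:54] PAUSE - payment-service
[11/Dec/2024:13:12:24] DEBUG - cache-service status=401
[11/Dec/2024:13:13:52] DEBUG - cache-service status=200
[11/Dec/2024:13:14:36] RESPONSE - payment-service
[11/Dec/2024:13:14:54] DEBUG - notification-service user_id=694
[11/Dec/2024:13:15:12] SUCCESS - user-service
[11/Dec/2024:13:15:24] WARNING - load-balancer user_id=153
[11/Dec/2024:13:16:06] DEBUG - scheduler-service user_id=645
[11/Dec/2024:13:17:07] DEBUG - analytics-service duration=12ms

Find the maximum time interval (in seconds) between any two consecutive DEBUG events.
590

To find the longest gap:

1. Extract all DEBUG events in chronological order
2. Calculate time differences between consecutive events
3. Find the maximum difference
4. Longest gap: 590 seconds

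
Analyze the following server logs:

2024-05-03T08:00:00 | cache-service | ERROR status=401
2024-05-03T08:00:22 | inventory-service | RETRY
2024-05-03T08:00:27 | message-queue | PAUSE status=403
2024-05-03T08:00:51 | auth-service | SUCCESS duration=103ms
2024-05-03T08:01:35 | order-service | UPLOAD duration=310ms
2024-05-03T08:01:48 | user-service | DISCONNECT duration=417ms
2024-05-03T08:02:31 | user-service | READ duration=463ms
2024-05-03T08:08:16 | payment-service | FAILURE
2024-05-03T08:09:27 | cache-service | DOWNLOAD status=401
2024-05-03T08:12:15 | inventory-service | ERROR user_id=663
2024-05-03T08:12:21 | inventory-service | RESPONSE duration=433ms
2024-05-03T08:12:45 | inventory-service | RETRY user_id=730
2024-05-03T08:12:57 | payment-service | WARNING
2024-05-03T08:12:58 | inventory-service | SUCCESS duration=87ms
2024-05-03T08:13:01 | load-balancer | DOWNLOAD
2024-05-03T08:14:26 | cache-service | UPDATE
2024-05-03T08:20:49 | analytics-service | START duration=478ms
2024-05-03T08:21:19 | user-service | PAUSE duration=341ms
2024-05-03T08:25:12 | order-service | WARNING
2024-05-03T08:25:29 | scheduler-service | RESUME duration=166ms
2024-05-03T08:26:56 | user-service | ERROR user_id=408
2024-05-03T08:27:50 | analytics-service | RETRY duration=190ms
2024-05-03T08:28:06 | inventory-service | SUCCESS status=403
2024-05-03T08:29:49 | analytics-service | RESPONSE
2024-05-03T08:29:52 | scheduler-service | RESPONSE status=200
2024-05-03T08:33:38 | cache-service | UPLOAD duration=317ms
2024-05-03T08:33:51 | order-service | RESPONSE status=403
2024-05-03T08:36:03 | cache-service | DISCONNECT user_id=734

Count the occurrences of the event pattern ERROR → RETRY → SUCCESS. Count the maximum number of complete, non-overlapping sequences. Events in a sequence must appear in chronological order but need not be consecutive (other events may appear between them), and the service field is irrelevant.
3

To count sequences:

1. Look for pattern: ERROR → RETRY → SUCCESS
2. Greedily scan the log in chronological order, matching each sequence element in turn (ignoring service)
3. Each time the full pattern completes, increment the count and restart matching from the next event
4. Complete non-overlapping sequences found: 3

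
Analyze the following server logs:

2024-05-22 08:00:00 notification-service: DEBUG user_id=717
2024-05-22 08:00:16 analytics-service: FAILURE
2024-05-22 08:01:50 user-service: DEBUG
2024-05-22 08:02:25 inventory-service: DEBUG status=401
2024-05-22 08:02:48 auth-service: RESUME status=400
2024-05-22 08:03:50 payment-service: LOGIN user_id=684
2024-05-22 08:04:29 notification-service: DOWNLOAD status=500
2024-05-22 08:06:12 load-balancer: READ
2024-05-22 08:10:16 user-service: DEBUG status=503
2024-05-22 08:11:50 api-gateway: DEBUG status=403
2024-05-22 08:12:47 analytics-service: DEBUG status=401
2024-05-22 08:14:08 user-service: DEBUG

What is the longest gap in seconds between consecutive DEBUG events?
471

To find the longest gap:

1. Extract all DEBUG events in chronological order
2. Calculate time differences between consecutive events
3. Find the maximum difference
4. Longest gap: 471 seconds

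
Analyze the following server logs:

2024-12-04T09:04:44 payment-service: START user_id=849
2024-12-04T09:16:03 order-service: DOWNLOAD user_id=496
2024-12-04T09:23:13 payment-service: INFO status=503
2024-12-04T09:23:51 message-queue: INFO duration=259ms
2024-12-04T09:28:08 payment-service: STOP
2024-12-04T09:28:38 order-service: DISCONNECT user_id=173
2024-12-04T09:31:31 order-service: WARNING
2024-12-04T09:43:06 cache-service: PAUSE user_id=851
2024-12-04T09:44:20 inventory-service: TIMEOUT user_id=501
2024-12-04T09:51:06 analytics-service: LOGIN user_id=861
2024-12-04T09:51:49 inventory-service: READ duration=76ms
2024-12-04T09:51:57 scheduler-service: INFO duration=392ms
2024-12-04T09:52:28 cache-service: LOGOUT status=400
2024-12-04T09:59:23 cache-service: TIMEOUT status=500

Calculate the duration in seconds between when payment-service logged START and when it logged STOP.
1404

To find the time between events:

1. Locate the first START event for payment-service: 2024-12-04T09:04:44
2. Locate the first STOP event for payment-service: 2024-12-04T09:28:08
3. Calculate the difference: 2024-12-04T09:28:08 - 2024-12-04T09:04:44 = 1404 seconds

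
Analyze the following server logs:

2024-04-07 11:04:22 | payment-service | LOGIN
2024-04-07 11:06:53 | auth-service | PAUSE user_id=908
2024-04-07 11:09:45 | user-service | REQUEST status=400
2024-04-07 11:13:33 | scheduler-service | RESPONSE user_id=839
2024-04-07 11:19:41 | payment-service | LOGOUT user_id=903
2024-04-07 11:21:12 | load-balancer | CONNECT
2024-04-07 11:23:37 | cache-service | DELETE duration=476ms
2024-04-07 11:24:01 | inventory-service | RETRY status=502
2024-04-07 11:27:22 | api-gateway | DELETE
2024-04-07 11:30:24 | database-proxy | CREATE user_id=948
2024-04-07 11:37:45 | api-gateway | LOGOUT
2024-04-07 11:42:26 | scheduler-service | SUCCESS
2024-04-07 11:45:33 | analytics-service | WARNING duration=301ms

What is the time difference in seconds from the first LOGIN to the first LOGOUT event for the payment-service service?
919

To find the time between events:

1. Locate the first LOGIN event for payment-service: 2024-04-07 11:04:22
2. Locate the first LOGOUT event for payment-service: 2024-04-07 11:19:41
3. Calculate the difference: 2024-04-07 11:19:41 - 2024-04-07 11:04:22 = 919 seconds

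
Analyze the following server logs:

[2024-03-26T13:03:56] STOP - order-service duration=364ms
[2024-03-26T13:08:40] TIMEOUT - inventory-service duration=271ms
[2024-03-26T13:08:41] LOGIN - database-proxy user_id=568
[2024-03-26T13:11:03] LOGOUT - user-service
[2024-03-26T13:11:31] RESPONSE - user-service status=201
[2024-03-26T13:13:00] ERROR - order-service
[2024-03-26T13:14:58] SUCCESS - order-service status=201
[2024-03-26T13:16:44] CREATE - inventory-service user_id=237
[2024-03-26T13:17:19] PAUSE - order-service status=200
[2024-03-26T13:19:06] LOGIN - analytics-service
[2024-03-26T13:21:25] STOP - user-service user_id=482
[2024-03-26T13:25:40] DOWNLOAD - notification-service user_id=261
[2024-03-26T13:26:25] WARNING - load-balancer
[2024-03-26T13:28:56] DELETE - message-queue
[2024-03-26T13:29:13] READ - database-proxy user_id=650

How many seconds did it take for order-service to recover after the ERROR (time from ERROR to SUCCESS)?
118

To calculate recovery time:

1. Find ERROR event for order-service: 2024-03-26T13:13:00
2. Find next SUCCESS event for order-service: 2024-03-26T13:14:58
3. Recovery time: 2024-03-26T13:14:58 - 2024-03-26T13:13:00 = 118 seconds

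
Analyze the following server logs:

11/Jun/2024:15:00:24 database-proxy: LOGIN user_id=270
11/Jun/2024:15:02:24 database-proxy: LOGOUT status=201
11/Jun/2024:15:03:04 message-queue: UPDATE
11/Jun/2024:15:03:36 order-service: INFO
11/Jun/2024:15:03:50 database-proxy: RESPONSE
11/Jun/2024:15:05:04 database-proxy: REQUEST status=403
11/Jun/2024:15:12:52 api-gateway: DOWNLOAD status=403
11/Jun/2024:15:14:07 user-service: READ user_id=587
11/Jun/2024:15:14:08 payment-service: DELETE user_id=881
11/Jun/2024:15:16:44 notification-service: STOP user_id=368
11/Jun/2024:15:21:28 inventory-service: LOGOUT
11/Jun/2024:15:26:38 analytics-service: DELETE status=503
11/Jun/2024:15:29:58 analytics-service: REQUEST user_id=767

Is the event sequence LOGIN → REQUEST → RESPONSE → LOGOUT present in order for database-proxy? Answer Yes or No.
No

To verify sequence order:

1. Find all events in sequence LOGIN → REQUEST → RESPONSE → LOGOUT for database-proxy
2. Extract their timestamps
3. Check if timestamps are in ascending order
4. Result: No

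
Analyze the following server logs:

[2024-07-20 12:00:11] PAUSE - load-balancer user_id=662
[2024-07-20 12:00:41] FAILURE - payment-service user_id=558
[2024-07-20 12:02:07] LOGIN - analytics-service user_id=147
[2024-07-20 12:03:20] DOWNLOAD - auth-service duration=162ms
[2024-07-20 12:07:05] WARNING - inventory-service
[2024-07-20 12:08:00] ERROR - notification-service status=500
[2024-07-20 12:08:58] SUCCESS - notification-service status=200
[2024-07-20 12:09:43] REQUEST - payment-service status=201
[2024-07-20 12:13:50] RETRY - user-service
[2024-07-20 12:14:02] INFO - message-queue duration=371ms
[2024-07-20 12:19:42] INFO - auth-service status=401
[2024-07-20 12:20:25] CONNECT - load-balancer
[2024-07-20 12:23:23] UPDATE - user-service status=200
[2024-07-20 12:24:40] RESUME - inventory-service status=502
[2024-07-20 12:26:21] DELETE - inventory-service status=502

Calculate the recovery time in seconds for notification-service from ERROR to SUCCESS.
58

To calculate recovery time:

1. Find ERROR event for notification-service: 2024-07-20 12:08:00
2. Find next SUCCESS event for notification-service: 2024-07-20 12:08:58
3. Recovery time: 2024-07-20 12:08:58 - 2024-07-20 12:08:00 = 58 seconds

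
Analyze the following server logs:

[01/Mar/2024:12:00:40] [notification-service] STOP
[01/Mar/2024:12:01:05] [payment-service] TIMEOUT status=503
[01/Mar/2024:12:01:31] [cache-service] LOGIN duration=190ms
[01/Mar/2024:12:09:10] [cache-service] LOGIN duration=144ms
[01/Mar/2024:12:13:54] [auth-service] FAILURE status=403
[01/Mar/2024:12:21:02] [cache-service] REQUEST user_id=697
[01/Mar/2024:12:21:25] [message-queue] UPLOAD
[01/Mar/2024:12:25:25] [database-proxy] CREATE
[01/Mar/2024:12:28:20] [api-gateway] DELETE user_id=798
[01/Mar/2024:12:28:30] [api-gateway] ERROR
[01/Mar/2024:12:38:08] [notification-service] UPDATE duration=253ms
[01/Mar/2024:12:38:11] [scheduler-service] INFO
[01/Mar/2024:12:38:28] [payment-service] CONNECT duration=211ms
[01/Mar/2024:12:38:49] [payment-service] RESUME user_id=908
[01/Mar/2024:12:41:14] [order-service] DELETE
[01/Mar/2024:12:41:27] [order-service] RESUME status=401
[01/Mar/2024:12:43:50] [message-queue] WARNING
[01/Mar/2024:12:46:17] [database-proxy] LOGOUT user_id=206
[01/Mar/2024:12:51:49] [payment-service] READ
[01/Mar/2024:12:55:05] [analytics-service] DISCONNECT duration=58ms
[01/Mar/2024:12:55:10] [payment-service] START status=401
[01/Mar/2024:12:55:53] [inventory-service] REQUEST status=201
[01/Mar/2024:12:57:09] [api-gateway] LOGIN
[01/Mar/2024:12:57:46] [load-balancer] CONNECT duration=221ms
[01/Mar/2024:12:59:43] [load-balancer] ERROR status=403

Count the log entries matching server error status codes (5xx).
1

To find matching entries:

1. Pattern to match: server error status codes (5xx)
2. Scan each log entry for the pattern
3. Count matches: 1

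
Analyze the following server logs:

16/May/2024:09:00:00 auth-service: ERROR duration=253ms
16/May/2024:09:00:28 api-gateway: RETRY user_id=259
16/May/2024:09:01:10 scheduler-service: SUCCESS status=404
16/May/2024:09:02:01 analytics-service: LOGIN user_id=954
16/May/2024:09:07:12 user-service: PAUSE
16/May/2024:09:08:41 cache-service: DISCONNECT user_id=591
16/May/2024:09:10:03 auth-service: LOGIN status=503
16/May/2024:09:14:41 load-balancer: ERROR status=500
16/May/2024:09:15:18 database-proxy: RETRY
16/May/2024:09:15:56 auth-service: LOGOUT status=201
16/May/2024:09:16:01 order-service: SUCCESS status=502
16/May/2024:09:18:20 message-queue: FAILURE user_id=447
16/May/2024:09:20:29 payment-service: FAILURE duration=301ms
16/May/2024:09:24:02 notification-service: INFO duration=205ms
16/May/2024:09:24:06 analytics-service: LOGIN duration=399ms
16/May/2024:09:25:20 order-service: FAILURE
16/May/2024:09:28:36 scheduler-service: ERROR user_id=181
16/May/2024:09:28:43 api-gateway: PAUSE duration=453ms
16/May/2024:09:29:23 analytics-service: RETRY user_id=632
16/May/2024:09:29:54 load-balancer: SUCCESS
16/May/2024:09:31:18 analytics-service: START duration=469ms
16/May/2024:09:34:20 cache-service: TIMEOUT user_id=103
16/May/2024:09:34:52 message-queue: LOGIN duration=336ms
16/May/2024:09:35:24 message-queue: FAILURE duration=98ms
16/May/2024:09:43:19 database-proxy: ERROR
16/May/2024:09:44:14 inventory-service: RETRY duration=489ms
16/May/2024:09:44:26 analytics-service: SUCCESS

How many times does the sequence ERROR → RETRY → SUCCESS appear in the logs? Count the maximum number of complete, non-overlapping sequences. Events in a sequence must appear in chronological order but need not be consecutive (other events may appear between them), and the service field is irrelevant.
4

To count sequences:

1. Look for pattern: ERROR → RETRY → SUCCESS
2. Greedily scan the log in chronological order, matching each sequence element in turn (ignoring service)
3. Each time the full pattern completes, increment the count and restart matching from the next event
4. Complete non-overlapping sequences found: 4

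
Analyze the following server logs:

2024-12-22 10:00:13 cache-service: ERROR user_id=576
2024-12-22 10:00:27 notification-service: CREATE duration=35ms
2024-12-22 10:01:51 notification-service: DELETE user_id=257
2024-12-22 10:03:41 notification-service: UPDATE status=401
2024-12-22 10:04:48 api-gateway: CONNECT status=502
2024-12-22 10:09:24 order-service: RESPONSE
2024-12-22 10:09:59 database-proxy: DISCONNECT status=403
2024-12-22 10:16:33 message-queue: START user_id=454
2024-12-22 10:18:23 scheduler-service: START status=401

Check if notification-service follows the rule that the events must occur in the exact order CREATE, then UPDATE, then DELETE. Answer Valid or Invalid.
Invalid

To validate ordering:

1. Required order: CREATE → UPDATE → DELETE
2. Rule: the events must occur in the exact order CREATE, then UPDATE, then DELETE
3. Check actual order of events for notification-service
4. Result: Invalid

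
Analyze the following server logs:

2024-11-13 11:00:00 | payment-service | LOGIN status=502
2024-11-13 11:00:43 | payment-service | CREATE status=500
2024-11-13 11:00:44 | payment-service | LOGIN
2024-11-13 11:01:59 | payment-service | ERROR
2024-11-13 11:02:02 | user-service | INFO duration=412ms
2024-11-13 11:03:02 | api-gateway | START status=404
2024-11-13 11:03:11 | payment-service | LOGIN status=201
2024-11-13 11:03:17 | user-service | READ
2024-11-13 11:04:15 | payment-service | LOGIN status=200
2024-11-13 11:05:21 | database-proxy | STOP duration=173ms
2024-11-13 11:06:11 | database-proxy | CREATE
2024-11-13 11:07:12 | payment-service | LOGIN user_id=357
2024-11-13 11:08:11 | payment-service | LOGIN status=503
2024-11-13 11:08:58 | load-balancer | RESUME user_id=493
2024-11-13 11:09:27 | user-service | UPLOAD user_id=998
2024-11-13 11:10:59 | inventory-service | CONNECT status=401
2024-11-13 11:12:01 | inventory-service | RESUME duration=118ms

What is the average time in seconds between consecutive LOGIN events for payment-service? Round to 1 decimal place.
98.2

To calculate average interval:

1. Find all LOGIN events for payment-service in order
2. Calculate time gaps between consecutive events
3. Compute mean of gaps: 491 / 5 = 98.2 seconds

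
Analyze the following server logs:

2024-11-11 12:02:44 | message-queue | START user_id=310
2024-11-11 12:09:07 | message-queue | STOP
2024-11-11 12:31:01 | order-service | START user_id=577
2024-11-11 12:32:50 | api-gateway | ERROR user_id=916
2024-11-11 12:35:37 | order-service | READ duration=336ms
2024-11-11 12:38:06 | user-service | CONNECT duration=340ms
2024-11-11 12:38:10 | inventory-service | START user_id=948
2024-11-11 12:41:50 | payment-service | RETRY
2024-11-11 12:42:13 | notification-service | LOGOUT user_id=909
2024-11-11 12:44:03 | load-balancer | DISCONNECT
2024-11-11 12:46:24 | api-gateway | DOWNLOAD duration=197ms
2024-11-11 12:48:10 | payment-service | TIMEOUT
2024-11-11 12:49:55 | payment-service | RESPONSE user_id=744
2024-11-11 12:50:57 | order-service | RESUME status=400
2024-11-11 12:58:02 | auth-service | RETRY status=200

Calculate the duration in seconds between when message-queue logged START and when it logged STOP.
383

To find the time between events:

1. Locate the first START event for message-queue: 2024-11-11 12:02:44
2. Locate the first STOP event for message-queue: 2024-11-11 12:09:07
3. Calculate the difference: 2024-11-11 12:09:07 - 2024-11-11 12:02:44 = 383 seconds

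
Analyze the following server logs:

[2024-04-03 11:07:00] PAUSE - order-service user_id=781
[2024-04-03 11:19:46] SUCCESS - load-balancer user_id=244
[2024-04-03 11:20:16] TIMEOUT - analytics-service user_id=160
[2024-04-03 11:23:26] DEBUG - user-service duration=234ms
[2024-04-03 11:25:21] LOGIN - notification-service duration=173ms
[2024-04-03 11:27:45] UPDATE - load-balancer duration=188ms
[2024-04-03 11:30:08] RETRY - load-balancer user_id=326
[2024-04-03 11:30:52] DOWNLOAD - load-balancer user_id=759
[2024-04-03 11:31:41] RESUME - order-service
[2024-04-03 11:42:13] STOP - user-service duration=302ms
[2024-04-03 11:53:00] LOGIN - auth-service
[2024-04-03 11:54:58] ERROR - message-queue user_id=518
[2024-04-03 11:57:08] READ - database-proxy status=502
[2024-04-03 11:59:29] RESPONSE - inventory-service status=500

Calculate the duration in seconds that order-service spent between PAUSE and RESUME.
1481

To calculate state duration:

1. Find PAUSE event for order-service: 2024-04-03 11:07:00
2. Find RESUME event for order-service: 2024-04-03 11:31:41
3. Calculate duration: 2024-04-03 11:31:41 - 2024-04-03 11:07:00 = 1481 seconds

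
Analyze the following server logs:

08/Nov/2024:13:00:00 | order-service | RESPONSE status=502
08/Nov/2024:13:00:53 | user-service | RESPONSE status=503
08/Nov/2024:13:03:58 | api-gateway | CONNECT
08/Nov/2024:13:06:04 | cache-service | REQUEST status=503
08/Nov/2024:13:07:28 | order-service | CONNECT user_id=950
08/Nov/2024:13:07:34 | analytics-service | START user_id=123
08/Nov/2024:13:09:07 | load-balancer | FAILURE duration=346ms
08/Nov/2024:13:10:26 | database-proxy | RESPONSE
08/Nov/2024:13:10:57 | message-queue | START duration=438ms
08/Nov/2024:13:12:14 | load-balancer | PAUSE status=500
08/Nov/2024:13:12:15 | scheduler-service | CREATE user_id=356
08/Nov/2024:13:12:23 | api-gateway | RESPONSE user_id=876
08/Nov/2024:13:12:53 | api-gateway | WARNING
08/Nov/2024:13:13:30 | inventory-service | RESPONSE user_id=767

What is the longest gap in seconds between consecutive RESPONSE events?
573

To find the longest gap:

1. Extract all RESPONSE events in chronological order
2. Calculate time differences between consecutive events
3. Find the maximum difference
4. Longest gap: 573 seconds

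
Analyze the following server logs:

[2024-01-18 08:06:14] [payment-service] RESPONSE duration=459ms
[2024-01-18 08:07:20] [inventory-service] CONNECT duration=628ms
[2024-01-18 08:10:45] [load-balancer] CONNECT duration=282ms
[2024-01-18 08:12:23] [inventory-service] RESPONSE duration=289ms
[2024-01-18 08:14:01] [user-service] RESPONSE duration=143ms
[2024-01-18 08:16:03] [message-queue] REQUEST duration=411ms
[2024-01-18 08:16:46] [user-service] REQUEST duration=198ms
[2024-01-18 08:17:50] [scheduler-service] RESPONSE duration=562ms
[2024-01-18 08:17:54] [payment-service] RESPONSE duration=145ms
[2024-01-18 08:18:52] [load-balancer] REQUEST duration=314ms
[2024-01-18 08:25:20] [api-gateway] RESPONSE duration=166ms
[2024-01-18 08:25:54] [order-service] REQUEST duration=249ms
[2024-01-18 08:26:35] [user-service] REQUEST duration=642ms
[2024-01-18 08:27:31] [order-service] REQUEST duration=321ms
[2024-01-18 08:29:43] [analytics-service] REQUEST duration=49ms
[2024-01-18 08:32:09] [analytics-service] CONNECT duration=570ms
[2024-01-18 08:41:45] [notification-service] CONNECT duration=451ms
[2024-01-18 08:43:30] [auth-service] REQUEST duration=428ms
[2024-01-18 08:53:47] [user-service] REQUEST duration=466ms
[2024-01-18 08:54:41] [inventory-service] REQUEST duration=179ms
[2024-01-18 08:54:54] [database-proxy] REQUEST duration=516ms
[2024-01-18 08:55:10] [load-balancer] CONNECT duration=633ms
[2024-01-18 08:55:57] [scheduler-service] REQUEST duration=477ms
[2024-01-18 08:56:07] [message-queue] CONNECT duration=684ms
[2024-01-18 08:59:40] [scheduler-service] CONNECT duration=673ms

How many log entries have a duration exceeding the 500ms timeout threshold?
8

To count timeouts:

1. Threshold: 500ms
2. Extract duration from each log entry
3. Count entries where duration > 500
4. Timeout count: 8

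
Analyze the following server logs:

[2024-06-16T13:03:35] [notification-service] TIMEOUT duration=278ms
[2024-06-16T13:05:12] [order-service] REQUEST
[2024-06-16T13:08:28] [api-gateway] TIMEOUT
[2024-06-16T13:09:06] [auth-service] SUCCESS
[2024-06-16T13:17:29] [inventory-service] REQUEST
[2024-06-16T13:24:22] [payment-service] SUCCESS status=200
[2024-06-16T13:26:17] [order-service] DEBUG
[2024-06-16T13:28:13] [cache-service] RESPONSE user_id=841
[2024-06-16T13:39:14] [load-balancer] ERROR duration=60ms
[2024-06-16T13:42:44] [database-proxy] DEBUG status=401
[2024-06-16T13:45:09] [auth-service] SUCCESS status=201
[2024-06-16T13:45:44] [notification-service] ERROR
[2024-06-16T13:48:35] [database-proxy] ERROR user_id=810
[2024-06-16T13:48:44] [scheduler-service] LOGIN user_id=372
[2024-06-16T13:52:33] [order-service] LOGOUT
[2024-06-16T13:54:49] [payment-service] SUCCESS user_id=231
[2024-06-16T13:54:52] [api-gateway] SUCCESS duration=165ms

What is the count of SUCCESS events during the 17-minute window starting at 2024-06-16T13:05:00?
1

To count events in the time window:

1. Window boundaries: 2024-06-16T13:05:00 to 2024-06-16T13:22:00
2. Filter for SUCCESS events within this window
3. Count matching events: 1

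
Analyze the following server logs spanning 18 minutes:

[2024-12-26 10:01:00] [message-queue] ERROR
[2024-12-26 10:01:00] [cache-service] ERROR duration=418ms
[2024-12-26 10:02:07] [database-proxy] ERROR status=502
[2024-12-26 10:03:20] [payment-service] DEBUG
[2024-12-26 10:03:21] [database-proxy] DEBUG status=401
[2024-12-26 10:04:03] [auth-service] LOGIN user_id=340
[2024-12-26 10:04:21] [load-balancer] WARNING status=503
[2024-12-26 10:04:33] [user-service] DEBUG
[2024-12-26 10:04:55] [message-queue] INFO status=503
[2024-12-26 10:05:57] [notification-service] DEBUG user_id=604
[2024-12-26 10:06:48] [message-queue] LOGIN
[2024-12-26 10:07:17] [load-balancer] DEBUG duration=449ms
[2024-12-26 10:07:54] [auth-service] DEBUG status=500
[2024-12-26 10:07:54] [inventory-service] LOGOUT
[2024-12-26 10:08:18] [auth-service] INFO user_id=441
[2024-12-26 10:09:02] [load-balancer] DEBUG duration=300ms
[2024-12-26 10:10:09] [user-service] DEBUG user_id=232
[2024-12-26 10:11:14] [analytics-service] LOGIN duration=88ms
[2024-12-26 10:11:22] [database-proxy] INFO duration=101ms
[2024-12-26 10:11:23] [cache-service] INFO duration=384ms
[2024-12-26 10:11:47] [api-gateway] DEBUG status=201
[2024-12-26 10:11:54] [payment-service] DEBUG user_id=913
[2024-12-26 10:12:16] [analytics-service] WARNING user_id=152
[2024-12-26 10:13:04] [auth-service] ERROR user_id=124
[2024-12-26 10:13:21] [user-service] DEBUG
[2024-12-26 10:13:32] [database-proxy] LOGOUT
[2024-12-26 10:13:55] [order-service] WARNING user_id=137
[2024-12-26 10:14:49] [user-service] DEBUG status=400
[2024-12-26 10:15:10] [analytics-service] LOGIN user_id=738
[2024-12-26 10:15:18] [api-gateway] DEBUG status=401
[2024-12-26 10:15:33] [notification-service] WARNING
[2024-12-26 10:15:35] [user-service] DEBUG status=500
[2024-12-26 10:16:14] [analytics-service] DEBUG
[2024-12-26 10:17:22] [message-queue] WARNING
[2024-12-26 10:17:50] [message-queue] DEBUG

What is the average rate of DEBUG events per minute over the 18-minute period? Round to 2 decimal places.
0.89

To calculate the rate:

1. Count total DEBUG events: 16
2. Total time period: 18 minutes
3. Rate = 16 / 18 = 0.89 events per minute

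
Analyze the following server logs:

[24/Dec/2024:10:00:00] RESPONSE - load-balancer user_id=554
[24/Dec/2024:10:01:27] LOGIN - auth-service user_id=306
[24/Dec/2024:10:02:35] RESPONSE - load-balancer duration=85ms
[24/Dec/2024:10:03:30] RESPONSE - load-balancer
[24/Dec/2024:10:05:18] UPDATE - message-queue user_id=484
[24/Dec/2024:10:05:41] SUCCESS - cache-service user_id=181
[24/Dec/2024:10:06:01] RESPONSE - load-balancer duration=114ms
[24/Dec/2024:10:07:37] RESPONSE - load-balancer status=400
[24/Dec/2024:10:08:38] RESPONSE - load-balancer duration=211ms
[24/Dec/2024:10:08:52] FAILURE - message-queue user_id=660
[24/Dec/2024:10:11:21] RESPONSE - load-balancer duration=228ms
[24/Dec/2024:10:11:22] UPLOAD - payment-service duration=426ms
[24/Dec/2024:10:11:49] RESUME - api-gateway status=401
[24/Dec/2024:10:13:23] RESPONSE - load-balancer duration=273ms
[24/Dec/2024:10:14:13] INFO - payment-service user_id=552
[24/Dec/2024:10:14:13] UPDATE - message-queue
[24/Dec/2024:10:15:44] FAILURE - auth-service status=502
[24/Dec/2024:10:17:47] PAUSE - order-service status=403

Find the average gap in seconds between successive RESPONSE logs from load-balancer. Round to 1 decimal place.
114.7

To calculate average interval:

1. Find all RESPONSE events for load-balancer in order
2. Calculate time gaps between consecutive events
3. Compute mean of gaps: 803 / 7 = 114.7 seconds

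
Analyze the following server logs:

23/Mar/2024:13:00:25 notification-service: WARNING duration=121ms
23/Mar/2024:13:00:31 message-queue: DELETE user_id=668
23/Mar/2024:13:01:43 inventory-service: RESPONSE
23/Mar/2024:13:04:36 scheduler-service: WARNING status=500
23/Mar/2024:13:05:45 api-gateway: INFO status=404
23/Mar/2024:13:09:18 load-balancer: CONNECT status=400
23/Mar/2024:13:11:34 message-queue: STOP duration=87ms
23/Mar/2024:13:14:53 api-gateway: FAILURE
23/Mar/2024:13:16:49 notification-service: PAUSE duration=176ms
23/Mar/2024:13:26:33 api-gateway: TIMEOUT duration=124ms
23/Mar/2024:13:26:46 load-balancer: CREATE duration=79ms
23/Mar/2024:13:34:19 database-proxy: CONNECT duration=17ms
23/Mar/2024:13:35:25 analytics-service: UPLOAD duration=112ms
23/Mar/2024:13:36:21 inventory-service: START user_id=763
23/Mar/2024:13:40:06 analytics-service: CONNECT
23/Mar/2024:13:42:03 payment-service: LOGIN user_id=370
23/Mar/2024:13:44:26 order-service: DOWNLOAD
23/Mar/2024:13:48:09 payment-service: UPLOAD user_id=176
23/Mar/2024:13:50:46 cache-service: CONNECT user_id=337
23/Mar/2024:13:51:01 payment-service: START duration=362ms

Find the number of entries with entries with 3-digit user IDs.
5

To find matching entries:

1. Pattern to match: entries with 3-digit user IDs
2. Scan each log entry for the pattern
3. Count matches: 5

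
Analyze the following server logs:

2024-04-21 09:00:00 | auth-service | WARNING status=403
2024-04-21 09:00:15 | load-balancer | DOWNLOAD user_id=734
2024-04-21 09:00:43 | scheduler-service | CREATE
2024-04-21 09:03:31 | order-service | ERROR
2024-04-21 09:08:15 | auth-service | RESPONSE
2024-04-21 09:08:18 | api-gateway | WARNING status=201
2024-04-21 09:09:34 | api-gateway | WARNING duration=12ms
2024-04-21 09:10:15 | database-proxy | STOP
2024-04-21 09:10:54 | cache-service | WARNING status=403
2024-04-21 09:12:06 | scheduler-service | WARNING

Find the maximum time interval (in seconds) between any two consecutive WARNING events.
498

To find the longest gap:

1. Extract all WARNING events in chronological order
2. Calculate time differences between consecutive events
3. Find the maximum difference
4. Longest gap: 498 seconds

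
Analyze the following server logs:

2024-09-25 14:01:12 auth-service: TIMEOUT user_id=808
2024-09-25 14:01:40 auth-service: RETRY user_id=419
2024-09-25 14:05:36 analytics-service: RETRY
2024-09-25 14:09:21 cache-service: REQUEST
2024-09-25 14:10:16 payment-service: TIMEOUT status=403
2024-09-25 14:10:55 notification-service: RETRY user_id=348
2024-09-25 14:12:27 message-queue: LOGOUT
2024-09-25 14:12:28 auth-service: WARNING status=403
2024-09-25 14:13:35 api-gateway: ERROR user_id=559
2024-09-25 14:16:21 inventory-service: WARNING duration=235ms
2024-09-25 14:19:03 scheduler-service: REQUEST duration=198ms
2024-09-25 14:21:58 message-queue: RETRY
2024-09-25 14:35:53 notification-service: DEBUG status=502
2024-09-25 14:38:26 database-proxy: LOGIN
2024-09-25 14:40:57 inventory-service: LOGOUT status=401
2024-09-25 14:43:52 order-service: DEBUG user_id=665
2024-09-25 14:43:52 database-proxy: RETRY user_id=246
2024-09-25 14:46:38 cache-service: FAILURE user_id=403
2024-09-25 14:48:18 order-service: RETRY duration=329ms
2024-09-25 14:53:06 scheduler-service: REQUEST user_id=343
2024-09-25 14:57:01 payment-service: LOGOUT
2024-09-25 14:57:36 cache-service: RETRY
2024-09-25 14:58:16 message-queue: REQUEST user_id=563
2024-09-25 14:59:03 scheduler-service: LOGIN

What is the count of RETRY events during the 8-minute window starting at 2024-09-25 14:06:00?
1

To count events in the time window:

1. Window boundaries: 2024-09-25 14:06:00 to 2024-09-25 14:14:00
2. Filter for RETRY events within this window
3. Count matching events: 1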